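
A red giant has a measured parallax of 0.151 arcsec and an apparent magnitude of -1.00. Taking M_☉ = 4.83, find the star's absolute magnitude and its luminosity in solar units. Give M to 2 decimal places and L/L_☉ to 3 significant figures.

M ≈ -0.11; L/L_☉ ≈ 94.2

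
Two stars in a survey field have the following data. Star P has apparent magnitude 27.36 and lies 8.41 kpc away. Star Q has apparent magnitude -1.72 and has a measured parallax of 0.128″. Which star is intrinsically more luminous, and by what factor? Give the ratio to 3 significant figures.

Star Q is more luminous, by a factor of 370000.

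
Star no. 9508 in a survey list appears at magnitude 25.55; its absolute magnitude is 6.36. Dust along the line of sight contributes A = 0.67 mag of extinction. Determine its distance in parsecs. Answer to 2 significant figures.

d ≈ 51000 pc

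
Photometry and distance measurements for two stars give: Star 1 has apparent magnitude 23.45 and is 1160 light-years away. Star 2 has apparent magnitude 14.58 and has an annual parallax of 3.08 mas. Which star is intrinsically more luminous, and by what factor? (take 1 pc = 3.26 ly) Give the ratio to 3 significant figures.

Star 1: d = 1160 ly / 3.26 = 355.8 pc
Star 1: M = m − 5 log₁₀ d + 5 = 23.45 − 5·2.5512 + 5 = 15.694
Star 2: p = 3.08 mas = 3.08×10^-3″ → d = 1/p = 324.7 pc
Star 2: M = m − 5 log₁₀ d + 5 = 14.58 − 5·2.5114 + 5 = 7.023
ΔM = M_1 − M_2 = 15.694 − (7.023) = 8.671; smaller M is more luminous → Star 2.
L ratio = 10^(0.4 |ΔM|) = 10^3.468 = 2940

Star 2 is more luminous, by a factor of 2940.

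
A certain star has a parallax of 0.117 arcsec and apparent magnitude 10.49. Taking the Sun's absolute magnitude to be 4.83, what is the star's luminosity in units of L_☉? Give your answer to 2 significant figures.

d = 1/p = 1/0.117″ = 8.547 pc
M = m − 5 log₁₀ d + 5 = 10.49 − 5·0.9318 + 5 = 10.831
M − M_☉ = 10.831 − 4.83 = 6.001
L/L_☉ = 10^(−0.4 × 6.001) = 3.978×10^-3

L/L_☉ ≈ 4.0×10^-3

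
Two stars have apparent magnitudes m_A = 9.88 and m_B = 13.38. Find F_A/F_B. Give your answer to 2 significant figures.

Δm = 9.88 − (13.38) = -3.50
Flux ratio = 10^(−0.4 Δm) = 10^(−0.4 × -3.50) = 10^1.400 = 25.12

F_A/F_B ≈ 25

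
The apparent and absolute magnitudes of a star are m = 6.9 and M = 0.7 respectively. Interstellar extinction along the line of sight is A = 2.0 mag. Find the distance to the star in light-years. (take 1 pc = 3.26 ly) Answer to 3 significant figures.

m − M = 5 log₁₀(d/10 pc) + A  ⇒  6.9 − (0.7) − 2.0 = 5 log₁₀(d/10)
4.200 = 5 log₁₀(d/10)
log₁₀ d = (m − M − A)/5 + 1 = 1.8400
d = 10^1.8400 = 69.18 pc
= 225.5 ly

d ≈ 226 ly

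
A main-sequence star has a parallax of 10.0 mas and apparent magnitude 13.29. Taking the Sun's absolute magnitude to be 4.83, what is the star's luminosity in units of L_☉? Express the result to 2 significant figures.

d = 1/p = 1000/10.0 mas = 100.0 pc
M = m − 5 log₁₀ d + 5 = 13.29 − 5·2.0000 + 5 = 8.290
M − M_☉ = 8.290 − 4.83 = 3.460
L/L_☉ = 10^(−0.4 × 3.460) = 0.04130

L/L_☉ ≈ 0.041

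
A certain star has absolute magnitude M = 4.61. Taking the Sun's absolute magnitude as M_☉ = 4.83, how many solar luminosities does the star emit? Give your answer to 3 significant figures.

M − M_☉ = 4.61 − 4.83 = -0.220
L/L_☉ = 10^(−0.4 (M − M_☉)) = 10^0.088 = 1.225

L/L_☉ ≈ 1.22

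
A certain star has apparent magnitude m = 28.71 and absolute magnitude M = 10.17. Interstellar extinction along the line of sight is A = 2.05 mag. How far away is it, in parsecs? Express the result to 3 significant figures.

m − M = 5 log₁₀(d/10 pc) + A  ⇒  28.71 − (10.17) − 2.05 = 5 log₁₀(d/10)
16.490 = 5 log₁₀(d/10)
log₁₀ d = (m − M − A)/5 + 1 = 4.2980
d = 10^4.2980 = 19860 pc

d ≈ 19900 pc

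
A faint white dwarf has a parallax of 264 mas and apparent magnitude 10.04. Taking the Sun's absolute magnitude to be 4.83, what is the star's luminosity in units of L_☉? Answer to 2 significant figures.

L/L_☉ ≈ 1.2×10^-3

d = 1/p = 1000/264 mas = 3.788 pc
M = m − 5 log₁₀ d + 5 = 10.04 − 5·0.5784 + 5 = 12.148
M − M_☉ = 12.148 − 4.83 = 7.318
L/L_☉ = 10^(−0.4 × 7.318) = 1.182×10^-3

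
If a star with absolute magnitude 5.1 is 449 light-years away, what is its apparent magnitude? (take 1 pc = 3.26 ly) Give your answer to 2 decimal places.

m ≈ 10.80

d = 449 ly / 3.26 = 137.7 pc
m = M + 5 log₁₀ d − 5 = 5.1 + 5·2.1390 − 5 = 10.795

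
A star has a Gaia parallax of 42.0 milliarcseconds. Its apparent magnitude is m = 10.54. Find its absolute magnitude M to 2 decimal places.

M ≈ 8.66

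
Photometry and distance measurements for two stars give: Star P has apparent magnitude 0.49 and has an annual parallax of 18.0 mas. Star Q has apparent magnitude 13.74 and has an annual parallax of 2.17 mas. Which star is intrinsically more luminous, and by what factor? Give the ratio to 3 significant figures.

Star P: p = 18.0 mas = 0.0180″ → d = 1/p = 55.56 pc
Star P: M = m − 5 log₁₀ d + 5 = 0.49 − 5·1.7447 + 5 = -3.234
Star Q: p = 2.17 mas = 2.17×10^-3″ → d = 1/p = 460.8 pc
Star Q: M = m − 5 log₁₀ d + 5 = 13.74 − 5·2.6635 + 5 = 5.422
ΔM = M_P − M_Q = -3.234 − (5.422) = -8.656; smaller M is more luminous → Star P.
L ratio = 10^(0.4 |ΔM|) = 10^3.462 = 2900

Star P is more luminous, by a factor of 2900.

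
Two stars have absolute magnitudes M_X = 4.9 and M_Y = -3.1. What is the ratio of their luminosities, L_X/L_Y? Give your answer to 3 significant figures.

ΔM = M_X − M_Y = 8.0
L_X/L_Y = 10^(−0.4 ΔM) = 10^-3.200 = 6.310×10^-4

L_X/L_Y ≈ 6.31×10^-4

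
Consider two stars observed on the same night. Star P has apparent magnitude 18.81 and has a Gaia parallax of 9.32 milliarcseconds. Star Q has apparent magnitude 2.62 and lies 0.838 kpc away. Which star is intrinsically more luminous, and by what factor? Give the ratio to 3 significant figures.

Star Q is more luminous, by a factor of 1.83×10^8.

Star P: p = 9.32 mas = 9.32×10^-3″ → d = 1/p = 107.3 pc
Star P: M = m − 5 log₁₀ d + 5 = 18.81 − 5·2.0306 + 5 = 13.657
Star Q: d = 0.838 kpc = 838.0 pc
Star Q: M = m − 5 log₁₀ d + 5 = 2.62 − 5·2.9232 + 5 = -6.996
ΔM = M_P − M_Q = 13.657 − (-6.996) = 20.653; smaller M is more luminous → Star Q.
L ratio = 10^(0.4 |ΔM|) = 10^8.261 = 1.825×10^8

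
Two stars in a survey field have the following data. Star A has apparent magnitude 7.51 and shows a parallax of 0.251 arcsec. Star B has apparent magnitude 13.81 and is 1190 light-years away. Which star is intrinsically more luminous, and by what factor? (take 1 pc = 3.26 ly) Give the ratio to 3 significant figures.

Star A: d = 1/p = 1/0.251″ = 3.984 pc
Star A: M = m − 5 log₁₀ d + 5 = 7.51 − 5·0.6003 + 5 = 9.508
Star B: d = 1190 ly / 3.26 = 365.0 pc
Star B: M = m − 5 log₁₀ d + 5 = 13.81 − 5·2.5623 + 5 = 5.998
ΔM = M_A − M_B = 9.508 − (5.998) = 3.510; smaller M is more luminous → Star B.
L ratio = 10^(0.4 |ΔM|) = 10^1.404 = 25.35

Star B is more luminous, by a factor of 25.4.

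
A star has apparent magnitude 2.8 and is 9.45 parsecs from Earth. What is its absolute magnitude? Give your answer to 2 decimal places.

5 log₁₀(d/10 pc) = 5 log₁₀(9.450) − 5 = -0.123
M = m − 5 log₁₀(d/10) = 2.8 + 0.123 = 2.923

M ≈ 2.92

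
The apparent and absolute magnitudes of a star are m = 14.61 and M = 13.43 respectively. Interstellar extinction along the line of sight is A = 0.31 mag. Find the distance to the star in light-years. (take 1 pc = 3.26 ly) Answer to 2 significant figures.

d ≈ 49 ly

m − M = 5 log₁₀(d/10 pc) + A  ⇒  14.61 − (13.43) − 0.31 = 5 log₁₀(d/10)
0.870 = 5 log₁₀(d/10)
log₁₀ d = (m − M − A)/5 + 1 = 1.1740
d = 10^1.1740 = 14.93 pc
= 48.67 ly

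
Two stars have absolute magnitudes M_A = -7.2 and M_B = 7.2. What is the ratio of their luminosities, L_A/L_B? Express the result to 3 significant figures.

ΔM = M_A − M_B = -14.4
L_A/L_B = 10^(−0.4 ΔM) = 10^5.760 = 575400

L_A/L_B ≈ 575000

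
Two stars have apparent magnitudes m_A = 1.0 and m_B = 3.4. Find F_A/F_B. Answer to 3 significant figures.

Magnitude difference = -2.4
Flux ratio = 10^(−0.4 Δm) = 10^(−0.4 × -2.4) = 10^0.960 = 9.120

F_A/F_B ≈ 9.12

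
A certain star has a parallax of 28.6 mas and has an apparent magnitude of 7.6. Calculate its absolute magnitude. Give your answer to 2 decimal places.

p = 28.6 mas = 0.0286″ → d = 1/p = 34.97 pc
5 log₁₀(d/10 pc) = 5 log₁₀(34.97) − 5 = 2.718
M = m − 5 log₁₀(d/10) = 7.6 − 2.718 = 4.882

M ≈ 4.88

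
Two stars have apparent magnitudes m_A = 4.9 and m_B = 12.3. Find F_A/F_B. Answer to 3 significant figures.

F_A/F_B ≈ 912

Δm = 4.9 − (12.3) = -7.4
Flux ratio = 10^(−0.4 Δm) = 10^(−0.4 × -7.4) = 10^2.960 = 912.0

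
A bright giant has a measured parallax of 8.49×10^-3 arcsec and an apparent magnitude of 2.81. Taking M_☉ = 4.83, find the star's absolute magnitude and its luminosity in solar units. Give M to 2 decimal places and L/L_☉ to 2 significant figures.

M ≈ -2.55; L/L_☉ ≈ 890

d = 1/p = 1/8.49×10^-3″ = 117.8 pc
M = m − 5 log₁₀ d + 5 = 2.81 − 5·2.0711 + 5 = -2.545
M − M_☉ = -2.545 − 4.83 = -7.375
L/L_☉ = 10^(−0.4 × -7.375) = 891.6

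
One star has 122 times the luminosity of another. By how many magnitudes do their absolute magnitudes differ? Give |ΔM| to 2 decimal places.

Pogson: ΔM = −2.5 log₁₀(ratio) = −2.5 log₁₀(122) = −2.5 × 2.0864 = -5.216

|ΔM| ≈ 5.22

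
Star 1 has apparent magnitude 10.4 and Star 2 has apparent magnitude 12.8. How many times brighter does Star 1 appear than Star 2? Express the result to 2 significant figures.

Magnitude difference = -2.4
Flux ratio = 10^(−0.4 Δm) = 10^(−0.4 × -2.4) = 10^0.960 = 9.120

9.1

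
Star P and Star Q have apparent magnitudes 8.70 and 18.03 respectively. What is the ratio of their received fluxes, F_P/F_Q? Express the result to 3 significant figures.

Δm = 8.70 − (18.03) = -9.33
Flux ratio = 10^(−0.4 Δm) = 10^(−0.4 × -9.33) = 10^3.732 = 5395

F_P/F_Q ≈ 5400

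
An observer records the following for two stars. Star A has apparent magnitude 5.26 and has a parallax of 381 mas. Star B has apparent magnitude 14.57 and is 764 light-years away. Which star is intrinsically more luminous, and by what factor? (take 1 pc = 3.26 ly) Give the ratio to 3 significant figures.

Star B is more luminous, by a factor of 1.51.

Star A: p = 381 mas = 0.381″ → d = 1/p = 2.625 pc
Star A: M = m − 5 log₁₀ d + 5 = 5.26 − 5·0.4191 + 5 = 8.165
Star B: d = 764 ly / 3.26 = 234.4 pc
Star B: M = m − 5 log₁₀ d + 5 = 14.57 − 5·2.3699 + 5 = 7.721
ΔM = M_A − M_B = 8.165 − (7.721) = 0.444; smaller M is more luminous → Star B.
L ratio = 10^(0.4 |ΔM|) = 10^0.178 = 1.505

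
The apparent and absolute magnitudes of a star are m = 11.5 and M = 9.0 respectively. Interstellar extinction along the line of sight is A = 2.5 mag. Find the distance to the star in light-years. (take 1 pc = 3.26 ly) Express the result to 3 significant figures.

d ≈ 32.6 ly

m − M = 5 log₁₀(d/10 pc) + A  ⇒  11.5 − (9.0) − 2.5 = 5 log₁₀(d/10)
0.000 = 5 log₁₀(d/10)
log₁₀ d = (m − M − A)/5 + 1 = 1.0000
d = 10^1.0000 = 10.00 pc
= 32.60 ly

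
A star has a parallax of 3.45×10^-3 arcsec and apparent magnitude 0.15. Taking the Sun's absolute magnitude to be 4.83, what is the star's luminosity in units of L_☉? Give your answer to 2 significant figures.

d = 1/p = 1/3.45×10^-3″ = 289.9 pc
M = m − 5 log₁₀ d + 5 = 0.15 − 5·2.4622 + 5 = -7.161
M − M_☉ = -7.161 − 4.83 = -11.991
L/L_☉ = 10^(−0.4 × -11.991) = 62570

L/L_☉ ≈ 63000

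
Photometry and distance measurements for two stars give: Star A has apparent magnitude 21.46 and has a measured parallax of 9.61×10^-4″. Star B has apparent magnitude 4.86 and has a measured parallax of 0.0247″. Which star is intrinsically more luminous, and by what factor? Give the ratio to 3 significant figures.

Star B is more luminous, by a factor of 6610.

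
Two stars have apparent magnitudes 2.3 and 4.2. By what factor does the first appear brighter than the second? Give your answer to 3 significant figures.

5.75

Magnitude difference = -1.9
Flux ratio = 10^(−0.4 Δm) = 10^(−0.4 × -1.9) = 10^0.760 = 5.754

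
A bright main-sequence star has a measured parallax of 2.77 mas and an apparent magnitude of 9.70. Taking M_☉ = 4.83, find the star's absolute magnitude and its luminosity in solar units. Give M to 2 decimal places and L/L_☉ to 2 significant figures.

M ≈ 1.91; L/L_☉ ≈ 15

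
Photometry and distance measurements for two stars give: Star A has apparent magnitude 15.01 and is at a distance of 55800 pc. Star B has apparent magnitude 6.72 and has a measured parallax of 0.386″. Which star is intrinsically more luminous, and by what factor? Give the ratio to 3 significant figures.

Star A is more luminous, by a factor of 224000.

Star A: M = m − 5 log₁₀ d + 5 = 15.01 − 5·4.7466 + 5 = -3.723
Star B: d = 1/p = 1/0.386″ = 2.591 pc
Star B: M = m − 5 log₁₀ d + 5 = 6.72 − 5·0.4134 + 5 = 9.653
ΔM = M_A − M_B = -3.723 − (9.653) = -13.376; smaller M is more luminous → Star A.
L ratio = 10^(0.4 |ΔM|) = 10^5.350 = 224100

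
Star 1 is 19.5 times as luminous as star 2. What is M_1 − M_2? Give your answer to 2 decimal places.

M_1 − M_2 ≈ -3.23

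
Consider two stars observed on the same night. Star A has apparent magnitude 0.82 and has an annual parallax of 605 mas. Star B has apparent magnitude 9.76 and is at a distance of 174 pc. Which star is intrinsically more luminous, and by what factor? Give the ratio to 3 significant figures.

Star B is more luminous, by a factor of 2.94.

Star A: p = 605 mas = 0.605″ → d = 1/p = 1.653 pc
Star A: M = m − 5 log₁₀ d + 5 = 0.82 − 5·0.2182 + 5 = 4.729
Star B: M = m − 5 log₁₀ d + 5 = 9.76 − 5·2.2405 + 5 = 3.557
ΔM = M_A − M_B = 4.729 − (3.557) = 1.172; smaller M is more luminous → Star B.
L ratio = 10^(0.4 |ΔM|) = 10^0.469 = 2.942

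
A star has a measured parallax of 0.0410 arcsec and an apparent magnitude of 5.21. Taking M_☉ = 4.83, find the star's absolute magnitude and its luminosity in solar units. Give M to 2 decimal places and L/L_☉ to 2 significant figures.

d = 1/p = 1/0.0410″ = 24.39 pc
M = m − 5 log₁₀ d + 5 = 5.21 − 5·1.3872 + 5 = 3.274
M − M_☉ = 3.274 − 4.83 = -1.556
L/L_☉ = 10^(−0.4 × -1.556) = 4.192

M ≈ 3.27; L/L_☉ ≈ 4.2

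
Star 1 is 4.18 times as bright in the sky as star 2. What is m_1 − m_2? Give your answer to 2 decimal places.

m_1 − m_2 ≈ -1.55

Pogson: Δm = −2.5 log₁₀(ratio) = −2.5 log₁₀(4.18) = −2.5 × 0.6212 = -1.553
Star 1 is brighter, so it has the smaller magnitude: the difference is negative.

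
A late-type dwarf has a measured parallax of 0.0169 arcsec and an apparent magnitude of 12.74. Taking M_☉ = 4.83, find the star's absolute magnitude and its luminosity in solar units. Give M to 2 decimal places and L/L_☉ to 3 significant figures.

M ≈ 8.88; L/L_☉ ≈ 0.0240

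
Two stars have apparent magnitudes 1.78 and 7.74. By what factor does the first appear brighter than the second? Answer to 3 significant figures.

Magnitude difference = -5.96
Flux ratio = 10^(−0.4 Δm) = 10^(−0.4 × -5.96) = 10^2.384 = 242.1

242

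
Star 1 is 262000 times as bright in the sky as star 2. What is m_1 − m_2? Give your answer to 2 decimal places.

m_1 − m_2 ≈ -13.55

Pogson: Δm = −2.5 log₁₀(ratio) = −2.5 log₁₀(262000) = −2.5 × 5.4183 = -13.546
Star 1 is brighter, so it has the smaller magnitude: the difference is negative.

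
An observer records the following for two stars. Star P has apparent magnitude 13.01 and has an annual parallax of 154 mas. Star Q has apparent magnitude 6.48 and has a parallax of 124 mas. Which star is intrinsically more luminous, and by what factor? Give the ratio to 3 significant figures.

Star Q is more luminous, by a factor of 631.

Star P: p = 154 mas = 0.154″ → d = 1/p = 6.494 pc
Star P: M = m − 5 log₁₀ d + 5 = 13.01 − 5·0.8125 + 5 = 13.948
Star Q: p = 124 mas = 0.124″ → d = 1/p = 8.065 pc
Star Q: M = m − 5 log₁₀ d + 5 = 6.48 − 5·0.9066 + 5 = 6.947
ΔM = M_P − M_Q = 13.948 − (6.947) = 7.000; smaller M is more luminous → Star Q.
L ratio = 10^(0.4 |ΔM|) = 10^2.800 = 631.2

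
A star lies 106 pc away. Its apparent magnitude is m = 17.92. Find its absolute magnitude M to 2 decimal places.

5 log₁₀(d/10 pc) = 5 log₁₀(106.0) − 5 = 5.127
M = m − 5 log₁₀(d/10) = 17.92 − 5.127 = 12.793

M ≈ 12.79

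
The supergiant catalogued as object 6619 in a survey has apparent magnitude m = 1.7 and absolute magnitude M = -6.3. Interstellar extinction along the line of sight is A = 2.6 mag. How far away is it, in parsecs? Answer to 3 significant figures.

d ≈ 120 pc

m − M = 5 log₁₀(d/10 pc) + A  ⇒  1.7 − (-6.3) − 2.6 = 5 log₁₀(d/10)
5.400 = 5 log₁₀(d/10)
log₁₀ d = (m − M − A)/5 + 1 = 2.0800
d = 10^2.0800 = 120.2 pc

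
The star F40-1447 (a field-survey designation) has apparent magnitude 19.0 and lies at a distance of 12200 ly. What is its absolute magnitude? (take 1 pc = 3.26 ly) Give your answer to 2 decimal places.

d = 12200 ly / 3.26 = 3742 pc
5 log₁₀(d/10 pc) = 5 log₁₀(3742) − 5 = 12.866
M = m − 5 log₁₀(d/10) = 19.0 − 12.866 = 6.134

M ≈ 6.13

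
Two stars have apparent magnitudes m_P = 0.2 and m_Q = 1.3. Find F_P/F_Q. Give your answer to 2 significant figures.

F_P/F_Q ≈ 2.8

Magnitude difference = -1.1
Flux ratio = 10^(−0.4 Δm) = 10^(−0.4 × -1.1) = 10^0.440 = 2.754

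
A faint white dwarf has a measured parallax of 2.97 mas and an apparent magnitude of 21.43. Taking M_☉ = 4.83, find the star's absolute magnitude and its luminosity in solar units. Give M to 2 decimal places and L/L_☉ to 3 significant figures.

M ≈ 13.79; L/L_☉ ≈ 2.60×10^-4

d = 1/p = 1000/2.97 mas = 336.7 pc
M = m − 5 log₁₀ d + 5 = 21.43 − 5·2.5272 + 5 = 13.794
M − M_☉ = 13.794 − 4.83 = 8.964
L/L_☉ = 10^(−0.4 × 8.964) = 2.597×10^-4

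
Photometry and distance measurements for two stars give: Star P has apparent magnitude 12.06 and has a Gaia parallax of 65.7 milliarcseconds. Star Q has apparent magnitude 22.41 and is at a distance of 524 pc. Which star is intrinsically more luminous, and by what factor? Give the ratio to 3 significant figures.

Star P: p = 65.7 mas = 0.0657″ → d = 1/p = 15.22 pc
Star P: M = m − 5 log₁₀ d + 5 = 12.06 − 5·1.1824 + 5 = 11.148
Star Q: M = m − 5 log₁₀ d + 5 = 22.41 − 5·2.7193 + 5 = 13.813
ΔM = M_P − M_Q = 11.148 − (13.813) = -2.666; smaller M is more luminous → Star P.
L ratio = 10^(0.4 |ΔM|) = 10^1.066 = 11.65

Star P is more luminous, by a factor of 11.6.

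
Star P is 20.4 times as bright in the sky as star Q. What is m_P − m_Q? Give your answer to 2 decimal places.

m_P − m_Q ≈ -3.27

Pogson: Δm = −2.5 log₁₀(ratio) = −2.5 log₁₀(20.4) = −2.5 × 1.3096 = -3.274
Star P is brighter, so it has the smaller magnitude: the difference is negative.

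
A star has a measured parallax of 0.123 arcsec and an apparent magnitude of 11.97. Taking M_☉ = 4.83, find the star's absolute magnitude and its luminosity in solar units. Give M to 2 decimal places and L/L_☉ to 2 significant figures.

M ≈ 12.42; L/L_☉ ≈ 9.2×10^-4

d = 1/p = 1/0.123″ = 8.130 pc
M = m − 5 log₁₀ d + 5 = 11.97 − 5·0.9101 + 5 = 12.420
M − M_☉ = 12.420 − 4.83 = 7.590
L/L_☉ = 10^(−0.4 × 7.590) = 9.209×10^-4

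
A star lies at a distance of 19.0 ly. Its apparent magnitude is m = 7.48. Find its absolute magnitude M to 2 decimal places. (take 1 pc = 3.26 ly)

d = 19.0 ly / 3.26 = 5.828 pc
5 log₁₀(d/10 pc) = 5 log₁₀(5.828) − 5 = -1.172
M = m − 5 log₁₀(d/10) = 7.48 + 1.172 = 8.652

M ≈ 8.65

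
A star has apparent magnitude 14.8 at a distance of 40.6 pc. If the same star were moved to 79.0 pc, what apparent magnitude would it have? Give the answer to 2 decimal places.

m ≈ 16.25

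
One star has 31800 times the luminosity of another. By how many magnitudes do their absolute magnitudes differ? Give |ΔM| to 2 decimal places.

Pogson: ΔM = −2.5 log₁₀(ratio) = −2.5 log₁₀(31800) = −2.5 × 4.5024 = -11.256

|ΔM| ≈ 11.26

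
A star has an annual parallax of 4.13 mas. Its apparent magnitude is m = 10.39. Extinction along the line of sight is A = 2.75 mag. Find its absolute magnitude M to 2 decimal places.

p = 4.13 mas = 4.13×10^-3″ → d = 1/p = 242.1 pc
5 log₁₀(d/10 pc) = 5 log₁₀(242.1) − 5 = 6.920
M = m − 5 log₁₀(d/10) − A = 10.39 − 6.920 − 2.75 = 0.720

M ≈ 0.72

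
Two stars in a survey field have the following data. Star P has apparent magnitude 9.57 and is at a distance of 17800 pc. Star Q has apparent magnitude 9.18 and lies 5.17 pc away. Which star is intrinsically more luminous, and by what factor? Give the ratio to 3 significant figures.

Star P is more luminous, by a factor of 8.28×10^6.

Star P: M = m − 5 log₁₀ d + 5 = 9.57 − 5·4.2504 + 5 = -6.682
Star Q: M = m − 5 log₁₀ d + 5 = 9.18 − 5·0.7135 + 5 = 10.613
ΔM = M_P − M_Q = -6.682 − (10.613) = -17.295; smaller M is more luminous → Star P.
L ratio = 10^(0.4 |ΔM|) = 10^6.918 = 8.277×10^6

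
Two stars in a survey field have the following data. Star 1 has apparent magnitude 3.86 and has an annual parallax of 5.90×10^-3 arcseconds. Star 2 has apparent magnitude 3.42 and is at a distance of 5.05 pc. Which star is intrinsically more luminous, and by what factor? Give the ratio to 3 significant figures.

Star 1: d = 1/p = 1/5.90×10^-3″ = 169.5 pc
Star 1: M = m − 5 log₁₀ d + 5 = 3.86 − 5·2.2291 + 5 = -2.286
Star 2: M = m − 5 log₁₀ d + 5 = 3.42 − 5·0.7033 + 5 = 4.904
ΔM = M_1 − M_2 = -2.286 − (4.904) = -7.189; smaller M is more luminous → Star 1.
L ratio = 10^(0.4 |ΔM|) = 10^2.876 = 751.1

Star 1 is more luminous, by a factor of 751.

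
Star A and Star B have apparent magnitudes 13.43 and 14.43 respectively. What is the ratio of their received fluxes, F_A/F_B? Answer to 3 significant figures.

F_A/F_B ≈ 2.51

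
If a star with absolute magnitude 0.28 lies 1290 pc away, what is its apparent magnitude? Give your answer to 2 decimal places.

m = M + 5 log₁₀ d − 5 = 0.28 + 5·3.1106 − 5 = 10.833

m ≈ 10.83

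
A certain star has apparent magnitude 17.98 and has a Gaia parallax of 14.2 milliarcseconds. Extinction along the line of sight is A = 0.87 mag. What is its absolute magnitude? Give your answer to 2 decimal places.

M ≈ 12.87

p = 14.2 mas = 0.0142″ → d = 1/p = 70.42 pc
5 log₁₀(d/10 pc) = 5 log₁₀(70.42) − 5 = 4.239
M = m − 5 log₁₀(d/10) − A = 17.98 − 4.239 − 0.87 = 12.871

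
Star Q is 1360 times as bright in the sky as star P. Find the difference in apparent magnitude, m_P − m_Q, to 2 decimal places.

m_P − m_Q ≈ 7.83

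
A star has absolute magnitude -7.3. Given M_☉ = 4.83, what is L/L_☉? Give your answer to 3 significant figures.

L/L_☉ ≈ 71100

M − M_☉ = -7.3 − 4.83 = -12.130
L/L_☉ = 10^(−0.4 (M − M_☉)) = 10^4.852 = 71120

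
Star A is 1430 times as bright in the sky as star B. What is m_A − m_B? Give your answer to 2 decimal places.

Pogson: Δm = −2.5 log₁₀(ratio) = −2.5 log₁₀(1430) = −2.5 × 3.1553 = -7.888
Star A is brighter, so it has the smaller magnitude: the difference is negative.

m_A − m_B ≈ -7.89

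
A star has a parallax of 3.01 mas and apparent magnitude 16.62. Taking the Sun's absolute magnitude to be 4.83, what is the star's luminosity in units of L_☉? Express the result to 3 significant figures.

d = 1/p = 1000/3.01 mas = 332.2 pc
M = m − 5 log₁₀ d + 5 = 16.62 − 5·2.5214 + 5 = 9.013
M − M_☉ = 9.013 − 4.83 = 4.183
L/L_☉ = 10^(−0.4 × 4.183) = 0.02123

L/L_☉ ≈ 0.0212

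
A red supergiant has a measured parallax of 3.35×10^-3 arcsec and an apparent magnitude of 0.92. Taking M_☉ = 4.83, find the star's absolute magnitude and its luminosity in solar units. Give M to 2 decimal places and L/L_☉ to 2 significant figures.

M ≈ -6.45; L/L_☉ ≈ 33000

d = 1/p = 1/3.35×10^-3″ = 298.5 pc
M = m − 5 log₁₀ d + 5 = 0.92 − 5·2.4750 + 5 = -6.455
M − M_☉ = -6.455 − 4.83 = -11.285
L/L_☉ = 10^(−0.4 × -11.285) = 32650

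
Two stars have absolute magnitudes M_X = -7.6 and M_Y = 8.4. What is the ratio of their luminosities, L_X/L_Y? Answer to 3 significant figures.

L_X/L_Y ≈ 2.51×10^6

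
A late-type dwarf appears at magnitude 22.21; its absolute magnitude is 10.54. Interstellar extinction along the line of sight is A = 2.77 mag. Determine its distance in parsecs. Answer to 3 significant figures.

d ≈ 603 pc

m − M = 5 log₁₀(d/10 pc) + A  ⇒  22.21 − (10.54) − 2.77 = 5 log₁₀(d/10)
8.900 = 5 log₁₀(d/10)
log₁₀ d = (m − M − A)/5 + 1 = 2.7800
d = 10^2.7800 = 602.6 pc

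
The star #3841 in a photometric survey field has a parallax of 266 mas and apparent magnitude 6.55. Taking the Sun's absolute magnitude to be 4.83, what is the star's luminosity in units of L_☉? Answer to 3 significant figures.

d = 1/p = 1000/266 mas = 3.759 pc
M = m − 5 log₁₀ d + 5 = 6.55 − 5·0.5751 + 5 = 8.674
M − M_☉ = 8.674 − 4.83 = 3.844
L/L_☉ = 10^(−0.4 × 3.844) = 0.02899

L/L_☉ ≈ 0.0290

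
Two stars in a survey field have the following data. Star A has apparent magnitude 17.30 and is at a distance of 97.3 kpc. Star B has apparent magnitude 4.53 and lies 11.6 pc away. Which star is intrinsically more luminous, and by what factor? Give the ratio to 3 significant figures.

Star A is more luminous, by a factor of 549.

Star A: d = 97.3 kpc = 97300 pc
Star A: M = m − 5 log₁₀ d + 5 = 17.30 − 5·4.9881 + 5 = -2.641
Star B: M = m − 5 log₁₀ d + 5 = 4.53 − 5·1.0645 + 5 = 4.208
ΔM = M_A − M_B = -2.641 − (4.208) = -6.848; smaller M is more luminous → Star A.
L ratio = 10^(0.4 |ΔM|) = 10^2.739 = 548.7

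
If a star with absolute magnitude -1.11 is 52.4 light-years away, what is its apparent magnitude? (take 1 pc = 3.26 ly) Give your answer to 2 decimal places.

m ≈ -0.08

d = 52.4 ly / 3.26 = 16.07 pc
m = M + 5 log₁₀ d − 5 = -1.11 + 5·1.2061 − 5 = -0.079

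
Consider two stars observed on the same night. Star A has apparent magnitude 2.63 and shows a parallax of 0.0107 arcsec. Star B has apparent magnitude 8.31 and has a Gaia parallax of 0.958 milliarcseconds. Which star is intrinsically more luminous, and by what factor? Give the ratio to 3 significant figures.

Star A: d = 1/p = 1/0.0107″ = 93.46 pc
Star A: M = m − 5 log₁₀ d + 5 = 2.63 − 5·1.9706 + 5 = -2.223
Star B: p = 0.958 mas = 9.58×10^-4″ → d = 1/p = 1044 pc
Star B: M = m − 5 log₁₀ d + 5 = 8.31 − 5·3.0186 + 5 = -1.783
ΔM = M_A − M_B = -2.223 − (-1.783) = -0.440; smaller M is more luminous → Star A.
L ratio = 10^(0.4 |ΔM|) = 10^0.176 = 1.500

Star A is more luminous, by a factor of 1.50.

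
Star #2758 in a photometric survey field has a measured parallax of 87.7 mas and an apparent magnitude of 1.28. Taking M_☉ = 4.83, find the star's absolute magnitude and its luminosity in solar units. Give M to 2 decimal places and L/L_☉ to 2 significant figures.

d = 1/p = 1000/87.7 mas = 11.40 pc
M = m − 5 log₁₀ d + 5 = 1.28 − 5·1.0570 + 5 = 0.995
M − M_☉ = 0.995 − 4.83 = -3.835
L/L_☉ = 10^(−0.4 × -3.835) = 34.20

M ≈ 0.99; L/L_☉ ≈ 34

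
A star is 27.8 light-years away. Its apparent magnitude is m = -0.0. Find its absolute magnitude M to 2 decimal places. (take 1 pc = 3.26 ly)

d = 27.8 ly / 3.26 = 8.528 pc
5 log₁₀(d/10 pc) = 5 log₁₀(8.528) − 5 = -0.346
M = m − 5 log₁₀(d/10) = -0.0 + 0.346 = 0.346

M ≈ 0.35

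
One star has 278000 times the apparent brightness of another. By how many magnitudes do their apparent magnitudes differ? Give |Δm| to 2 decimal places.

|Δm| ≈ 13.61

Pogson: Δm = −2.5 log₁₀(ratio) = −2.5 log₁₀(278000) = −2.5 × 5.4440 = -13.610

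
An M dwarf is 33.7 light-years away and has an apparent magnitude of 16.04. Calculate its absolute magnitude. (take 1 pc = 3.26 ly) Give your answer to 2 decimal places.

M ≈ 15.97

d = 33.7 ly / 3.26 = 10.34 pc
5 log₁₀(d/10 pc) = 5 log₁₀(10.34) − 5 = 0.072
M = m − 5 log₁₀(d/10) = 16.04 − 0.072 = 15.968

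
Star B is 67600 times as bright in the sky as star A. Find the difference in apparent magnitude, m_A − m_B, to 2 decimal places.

Pogson: Δm = −2.5 log₁₀(ratio) = −2.5 log₁₀(67600) = −2.5 × 4.8299 = -12.075
Star B is brighter so has the smaller magnitude: m_A − m_B is positive.

m_A − m_B ≈ 12.07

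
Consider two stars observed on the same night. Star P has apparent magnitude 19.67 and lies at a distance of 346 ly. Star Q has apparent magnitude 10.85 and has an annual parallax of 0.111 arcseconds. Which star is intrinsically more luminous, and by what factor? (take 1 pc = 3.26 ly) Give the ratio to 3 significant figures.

Star Q is more luminous, by a factor of 24.3.

Star P: d = 346 ly / 3.26 = 106.1 pc
Star P: M = m − 5 log₁₀ d + 5 = 19.67 − 5·2.0259 + 5 = 14.541
Star Q: d = 1/p = 1/0.111″ = 9.009 pc
Star Q: M = m − 5 log₁₀ d + 5 = 10.85 − 5·0.9547 + 5 = 11.077
ΔM = M_P − M_Q = 14.541 − (11.077) = 3.464; smaller M is more luminous → Star Q.
L ratio = 10^(0.4 |ΔM|) = 10^1.386 = 24.30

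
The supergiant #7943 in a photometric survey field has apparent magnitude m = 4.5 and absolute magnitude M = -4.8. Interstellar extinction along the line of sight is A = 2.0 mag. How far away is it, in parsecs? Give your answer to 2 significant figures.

m − M = 5 log₁₀(d/10 pc) + A  ⇒  4.5 − (-4.8) − 2.0 = 5 log₁₀(d/10)
7.300 = 5 log₁₀(d/10)
log₁₀ d = (m − M − A)/5 + 1 = 2.4600
d = 10^2.4600 = 288.4 pc

d ≈ 290 pc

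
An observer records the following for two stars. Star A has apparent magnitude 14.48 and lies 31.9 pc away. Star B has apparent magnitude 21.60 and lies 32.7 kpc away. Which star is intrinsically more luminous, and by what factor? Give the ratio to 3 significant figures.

Star A: M = m − 5 log₁₀ d + 5 = 14.48 − 5·1.5038 + 5 = 11.961
Star B: d = 32.7 kpc = 32700 pc
Star B: M = m − 5 log₁₀ d + 5 = 21.60 − 5·4.5145 + 5 = 4.027
ΔM = M_A − M_B = 11.961 − (4.027) = 7.934; smaller M is more luminous → Star B.
L ratio = 10^(0.4 |ΔM|) = 10^3.174 = 1491

Star B is more luminous, by a factor of 1490.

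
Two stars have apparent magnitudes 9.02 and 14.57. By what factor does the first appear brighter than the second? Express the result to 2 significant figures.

Δm = 9.02 − (14.57) = -5.55
Flux ratio = 10^(−0.4 Δm) = 10^(−0.4 × -5.55) = 10^2.220 = 166.0

170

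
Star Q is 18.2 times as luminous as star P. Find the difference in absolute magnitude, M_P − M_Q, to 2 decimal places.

M_P − M_Q ≈ 3.15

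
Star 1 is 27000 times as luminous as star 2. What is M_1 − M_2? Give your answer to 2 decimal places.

Pogson: ΔM = −2.5 log₁₀(ratio) = −2.5 log₁₀(27000) = −2.5 × 4.4314 = -11.078
Star 1 is brighter, so it has the smaller magnitude: the difference is negative.

M_1 − M_2 ≈ -11.08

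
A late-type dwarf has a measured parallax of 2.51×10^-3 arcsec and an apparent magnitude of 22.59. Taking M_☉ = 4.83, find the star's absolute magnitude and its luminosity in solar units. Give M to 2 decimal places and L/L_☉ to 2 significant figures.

M ≈ 14.59; L/L_☉ ≈ 1.2×10^-4

d = 1/p = 1/2.51×10^-3″ = 398.4 pc
M = m − 5 log₁₀ d + 5 = 22.59 − 5·2.6003 + 5 = 14.588
M − M_☉ = 14.588 − 4.83 = 9.758
L/L_☉ = 10^(−0.4 × 9.758) = 1.249×10^-4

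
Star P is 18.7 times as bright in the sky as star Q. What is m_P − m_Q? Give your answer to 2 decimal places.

m_P − m_Q ≈ -3.18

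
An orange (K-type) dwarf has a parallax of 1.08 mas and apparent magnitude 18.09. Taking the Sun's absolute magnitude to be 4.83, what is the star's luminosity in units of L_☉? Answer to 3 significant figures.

L/L_☉ ≈ 0.0426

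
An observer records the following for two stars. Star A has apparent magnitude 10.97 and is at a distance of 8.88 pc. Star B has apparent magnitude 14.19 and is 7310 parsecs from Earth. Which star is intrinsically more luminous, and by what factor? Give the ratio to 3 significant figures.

Star B is more luminous, by a factor of 34900.

Star A: M = m − 5 log₁₀ d + 5 = 10.97 − 5·0.9484 + 5 = 11.228
Star B: M = m − 5 log₁₀ d + 5 = 14.19 − 5·3.8639 + 5 = -0.130
ΔM = M_A − M_B = 11.228 − (-0.130) = 11.358; smaller M is more luminous → Star B.
L ratio = 10^(0.4 |ΔM|) = 10^4.543 = 34910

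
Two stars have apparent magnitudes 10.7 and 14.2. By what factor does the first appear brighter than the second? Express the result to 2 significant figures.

25

Δm = 10.7 − (14.2) = -3.5
Flux ratio = 10^(−0.4 Δm) = 10^(−0.4 × -3.5) = 10^1.400 = 25.12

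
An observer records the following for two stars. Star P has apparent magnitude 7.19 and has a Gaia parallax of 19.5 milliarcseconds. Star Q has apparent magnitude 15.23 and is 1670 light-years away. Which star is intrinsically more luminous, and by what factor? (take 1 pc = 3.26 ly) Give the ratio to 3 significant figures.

Star P is more luminous, by a factor of 16.5.

Star P: p = 19.5 mas = 0.0195″ → d = 1/p = 51.28 pc
Star P: M = m − 5 log₁₀ d + 5 = 7.19 − 5·1.7100 + 5 = 3.640
Star Q: d = 1670 ly / 3.26 = 512.3 pc
Star Q: M = m − 5 log₁₀ d + 5 = 15.23 − 5·2.7095 + 5 = 6.683
ΔM = M_P − M_Q = 3.640 − (6.683) = -3.042; smaller M is more luminous → Star P.
L ratio = 10^(0.4 |ΔM|) = 10^1.217 = 16.48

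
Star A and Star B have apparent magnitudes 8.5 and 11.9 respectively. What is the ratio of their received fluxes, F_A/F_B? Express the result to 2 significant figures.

F_A/F_B ≈ 23

Magnitude difference = -3.4
Flux ratio = 10^(−0.4 Δm) = 10^(−0.4 × -3.4) = 10^1.360 = 22.91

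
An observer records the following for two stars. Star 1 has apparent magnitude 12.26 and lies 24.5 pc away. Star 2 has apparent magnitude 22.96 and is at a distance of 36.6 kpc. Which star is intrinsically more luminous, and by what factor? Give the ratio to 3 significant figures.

Star 2 is more luminous, by a factor of 117.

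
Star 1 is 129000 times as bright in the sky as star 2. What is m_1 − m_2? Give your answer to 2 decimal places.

m_1 − m_2 ≈ -12.78

Pogson: Δm = −2.5 log₁₀(ratio) = −2.5 log₁₀(129000) = −2.5 × 5.1106 = -12.776
Star 1 is brighter, so it has the smaller magnitude: the difference is negative.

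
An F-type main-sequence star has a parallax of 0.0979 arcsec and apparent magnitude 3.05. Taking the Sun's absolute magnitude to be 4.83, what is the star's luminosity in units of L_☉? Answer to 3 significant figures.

L/L_☉ ≈ 5.38

d = 1/p = 1/0.0979″ = 10.21 pc
M = m − 5 log₁₀ d + 5 = 3.05 − 5·1.0092 + 5 = 3.004
M − M_☉ = 3.004 − 4.83 = -1.826
L/L_☉ = 10^(−0.4 × -1.826) = 5.376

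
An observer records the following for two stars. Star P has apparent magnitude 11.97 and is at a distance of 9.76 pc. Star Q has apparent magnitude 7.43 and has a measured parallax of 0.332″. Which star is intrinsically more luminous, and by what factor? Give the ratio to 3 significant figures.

Star P: M = m − 5 log₁₀ d + 5 = 11.97 − 5·0.9894 + 5 = 12.023
Star Q: d = 1/p = 1/0.332″ = 3.012 pc
Star Q: M = m − 5 log₁₀ d + 5 = 7.43 − 5·0.4789 + 5 = 10.036
ΔM = M_P − M_Q = 12.023 − (10.036) = 1.987; smaller M is more luminous → Star Q.
L ratio = 10^(0.4 |ΔM|) = 10^0.795 = 6.235

Star Q is more luminous, by a factor of 6.23.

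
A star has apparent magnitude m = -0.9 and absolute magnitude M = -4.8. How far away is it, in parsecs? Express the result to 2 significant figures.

d ≈ 60 pc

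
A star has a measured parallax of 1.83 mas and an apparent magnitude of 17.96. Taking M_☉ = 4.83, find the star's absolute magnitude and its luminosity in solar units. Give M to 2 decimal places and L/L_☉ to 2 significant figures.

M ≈ 9.27; L/L_☉ ≈ 0.017

d = 1/p = 1000/1.83 mas = 546.4 pc
M = m − 5 log₁₀ d + 5 = 17.96 − 5·2.7375 + 5 = 9.272
M − M_☉ = 9.272 − 4.83 = 4.442
L/L_☉ = 10^(−0.4 × 4.442) = 0.01671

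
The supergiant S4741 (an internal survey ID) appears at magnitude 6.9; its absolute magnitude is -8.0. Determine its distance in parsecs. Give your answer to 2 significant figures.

Distance modulus: m − M = 6.9 − (-8.0) = 14.900
m − M = 5 log₁₀ d − 5
log₁₀ d = (m − M)/5 + 1 = 3.9800
d = 10^3.9800 = 9550 pc

d ≈ 9500 pc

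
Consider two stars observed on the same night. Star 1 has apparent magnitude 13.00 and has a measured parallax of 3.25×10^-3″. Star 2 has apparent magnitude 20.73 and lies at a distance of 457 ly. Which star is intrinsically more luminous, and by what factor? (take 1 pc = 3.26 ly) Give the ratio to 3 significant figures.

Star 1: d = 1/p = 1/3.25×10^-3″ = 307.7 pc
Star 1: M = m − 5 log₁₀ d + 5 = 13.00 − 5·2.4881 + 5 = 5.559
Star 2: d = 457 ly / 3.26 = 140.2 pc
Star 2: M = m − 5 log₁₀ d + 5 = 20.73 − 5·2.1467 + 5 = 14.997
ΔM = M_1 − M_2 = 5.559 − (14.997) = -9.437; smaller M is more luminous → Star 1.
L ratio = 10^(0.4 |ΔM|) = 10^3.775 = 5954

Star 1 is more luminous, by a factor of 5950.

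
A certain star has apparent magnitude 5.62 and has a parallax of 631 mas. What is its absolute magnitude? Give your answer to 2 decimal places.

M ≈ 9.62

p = 631 mas = 0.631″ → d = 1/p = 1.585 pc
5 log₁₀(d/10 pc) = 5 log₁₀(1.585) − 5 = -4.000
M = m − 5 log₁₀(d/10) = 5.62 + 4.000 = 9.620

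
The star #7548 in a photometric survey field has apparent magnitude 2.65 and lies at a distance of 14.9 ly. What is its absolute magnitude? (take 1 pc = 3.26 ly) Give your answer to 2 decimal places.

M ≈ 4.35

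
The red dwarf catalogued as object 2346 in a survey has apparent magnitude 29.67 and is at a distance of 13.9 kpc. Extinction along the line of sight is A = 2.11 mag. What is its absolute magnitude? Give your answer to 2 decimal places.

d = 13.9 kpc = 13900 pc
5 log₁₀(d/10 pc) = 5 log₁₀(13900) − 5 = 15.715
M = m − 5 log₁₀(d/10) − A = 29.67 − 15.715 − 2.11 = 11.845

M ≈ 11.84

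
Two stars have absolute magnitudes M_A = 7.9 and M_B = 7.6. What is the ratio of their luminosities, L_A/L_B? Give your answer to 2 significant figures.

L_A/L_B ≈ 0.76

ΔM = M_A − M_B = 0.3
L_A/L_B = 10^(−0.4 ΔM) = 10^-0.120 = 0.7586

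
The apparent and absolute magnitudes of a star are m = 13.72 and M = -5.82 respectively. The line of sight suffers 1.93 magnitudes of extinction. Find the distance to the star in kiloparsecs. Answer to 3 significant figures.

m − M = 5 log₁₀(d/10 pc) + A  ⇒  13.72 − (-5.82) − 1.93 = 5 log₁₀(d/10)
17.610 = 5 log₁₀(d/10)
log₁₀ d = (m − M − A)/5 + 1 = 4.5220
d = 10^4.5220 = 33270 pc
= 33.27 kpc

d ≈ 33.3 kpc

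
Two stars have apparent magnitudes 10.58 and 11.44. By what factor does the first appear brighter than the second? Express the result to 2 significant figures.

2.2

Magnitude difference = -0.86
Flux ratio = 10^(−0.4 Δm) = 10^(−0.4 × -0.86) = 10^0.344 = 2.208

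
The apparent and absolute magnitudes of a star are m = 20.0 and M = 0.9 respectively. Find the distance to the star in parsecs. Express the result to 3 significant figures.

Distance modulus: m − M = 20.0 − (0.9) = 19.100
m − M = 5 log₁₀ d − 5
log₁₀ d = (m − M)/5 + 1 = 4.8200
d = 10^4.8200 = 66070 pc

d ≈ 66100 pc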